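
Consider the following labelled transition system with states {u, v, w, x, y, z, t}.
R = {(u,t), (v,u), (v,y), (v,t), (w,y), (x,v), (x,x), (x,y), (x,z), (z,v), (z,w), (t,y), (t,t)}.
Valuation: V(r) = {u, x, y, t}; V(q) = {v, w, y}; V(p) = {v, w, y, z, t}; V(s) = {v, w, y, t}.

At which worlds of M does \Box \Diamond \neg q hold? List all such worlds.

Let φ = \Box \Diamond \neg q. Evaluate φ at each world:
  u (successors {t}): φ is true.
  v (successors {u, y, t}): φ is false.
  w (successors {y}): φ is false.
  x (successors {v, x, y, z}): φ is false.
  y (successors ∅): φ is true.
  z (successors {v, w}): φ is false.
  t (successors {y, t}): φ is false.
For instance, at z:
  At z: \Box \Diamond \neg q requires \Diamond \neg q at every successor {v, w}.
    \Diamond \neg q fails at w, so \Box \Diamond \neg q is false at z.
      At w: \Diamond \neg q requires \neg q at some successor in {y}.
        At y: \neg q is false.
      So \Diamond \neg q is false at w.
Satisfying worlds: {u, y}

u, y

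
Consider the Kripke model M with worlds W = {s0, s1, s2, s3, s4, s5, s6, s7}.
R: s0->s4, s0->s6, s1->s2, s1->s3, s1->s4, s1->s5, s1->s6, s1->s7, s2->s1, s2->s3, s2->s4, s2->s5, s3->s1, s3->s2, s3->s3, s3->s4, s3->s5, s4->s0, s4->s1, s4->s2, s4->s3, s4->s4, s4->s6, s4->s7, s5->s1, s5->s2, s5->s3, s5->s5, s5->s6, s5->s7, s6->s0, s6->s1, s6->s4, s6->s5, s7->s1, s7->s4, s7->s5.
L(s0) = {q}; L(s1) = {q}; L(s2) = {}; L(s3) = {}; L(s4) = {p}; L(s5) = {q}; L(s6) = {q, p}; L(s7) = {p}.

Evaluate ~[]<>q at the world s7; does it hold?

At s7: []<>q is true, so ~[]<>q is false.
  At s7: []<>q requires <>q at every successor {s1, s4, s5}.
      At s1: <>q requires q at some successor in {s2, s3, s4, s5, s6, s7}.
        q holds at s5, so <>q is true at s1.
      At s4: <>q requires q at some successor in {s0, s1, s2, s3, s4, s6, s7}.
        q holds at s0, so <>q is true at s4.
      At s5: <>q requires q at some successor in {s1, s2, s3, s5, s6, s7}.
        q holds at s1, so <>q is true at s5.
  So []<>q is true at s7.

No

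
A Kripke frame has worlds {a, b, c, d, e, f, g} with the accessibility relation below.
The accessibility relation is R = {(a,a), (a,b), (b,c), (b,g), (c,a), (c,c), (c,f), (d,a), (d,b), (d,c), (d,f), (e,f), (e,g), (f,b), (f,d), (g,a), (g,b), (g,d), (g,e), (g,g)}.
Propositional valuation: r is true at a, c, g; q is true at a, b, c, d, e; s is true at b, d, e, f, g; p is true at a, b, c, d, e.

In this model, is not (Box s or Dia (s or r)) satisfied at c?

At c: Box s or Dia (s or r) is true, so not (Box s or Dia (s or r)) is false.
  At c: Box s is false, Dia (s or r) is true, so Box s or Dia (s or r) is true.
    At c: Box s requires s at every successor {a, c, f}.
      s fails at a, so Box s is false at c.
    At c: Dia (s or r) requires s or r at some successor in {a, c, f}.
      s or r holds at a, so Dia (s or r) is true at c.

No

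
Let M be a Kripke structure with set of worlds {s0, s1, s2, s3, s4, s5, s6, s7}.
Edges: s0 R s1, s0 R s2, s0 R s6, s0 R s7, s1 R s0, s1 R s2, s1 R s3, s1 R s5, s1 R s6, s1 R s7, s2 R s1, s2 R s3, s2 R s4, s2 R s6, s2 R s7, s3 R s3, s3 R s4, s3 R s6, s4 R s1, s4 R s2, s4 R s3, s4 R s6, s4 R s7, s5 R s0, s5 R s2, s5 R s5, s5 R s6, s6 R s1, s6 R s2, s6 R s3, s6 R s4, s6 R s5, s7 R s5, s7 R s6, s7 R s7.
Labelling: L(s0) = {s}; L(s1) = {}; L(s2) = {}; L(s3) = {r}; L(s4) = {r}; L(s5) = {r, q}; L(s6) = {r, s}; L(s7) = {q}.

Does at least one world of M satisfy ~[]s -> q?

Let φ = ~[]s -> q. Evaluate φ at each world:
  s0 (successors {s1, s2, s6, s7}): φ is false.
  s1 (successors {s0, s2, s3, s5, s6, s7}): φ is false.
  s2 (successors {s1, s3, s4, s6, s7}): φ is false.
  s3 (successors {s3, s4, s6}): φ is false.
  s4 (successors {s1, s2, s3, s6, s7}): φ is false.
  s5 (successors {s0, s2, s5, s6}): φ is true.
  s6 (successors {s1, s2, s3, s4, s5}): φ is false.
  s7 (successors {s5, s6, s7}): φ is true.
Detail at s5 (witness):
  At s5: ~[]s is true, q is true, so ~[]s -> q is true.
    At s5: []s is false, so ~[]s is true.
      At s5: []s requires s at every successor {s0, s2, s5, s6}.
        s fails at s2, so []s is false at s5.

Yes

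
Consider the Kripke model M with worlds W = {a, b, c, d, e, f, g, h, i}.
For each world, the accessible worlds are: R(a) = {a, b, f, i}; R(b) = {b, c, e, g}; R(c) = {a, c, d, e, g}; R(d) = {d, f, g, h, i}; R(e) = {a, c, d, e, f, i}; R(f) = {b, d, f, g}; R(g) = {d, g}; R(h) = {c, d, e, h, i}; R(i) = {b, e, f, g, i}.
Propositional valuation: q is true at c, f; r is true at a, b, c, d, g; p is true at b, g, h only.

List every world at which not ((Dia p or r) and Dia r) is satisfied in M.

e

Let φ = not ((Dia p or r) and Dia r). Evaluate φ at each world:
  a (successors {a, b, f, i}): φ is false.
  b (successors {b, c, e, g}): φ is false.
  c (successors {a, c, d, e, g}): φ is false.
  d (successors {d, f, g, h, i}): φ is false.
  e (successors {a, c, d, e, f, i}): φ is true.
  f (successors {b, d, f, g}): φ is false.
  g (successors {d, g}): φ is false.
  h (successors {c, d, e, h, i}): φ is false.
  i (successors {b, e, f, g, i}): φ is false.
For instance, at d:
  At d: (Dia p or r) and Dia r is true, so not ((Dia p or r) and Dia r) is false.
    At d: Dia p or r is true, Dia r is true, so (Dia p or r) and Dia r is true.
      At d: Dia p is true, r is true, so Dia p or r is true.
      At d: Dia r requires r at some successor in {d, f, g, h, i}.
        r holds at d, so Dia r is true at d.
Satisfying worlds: {e}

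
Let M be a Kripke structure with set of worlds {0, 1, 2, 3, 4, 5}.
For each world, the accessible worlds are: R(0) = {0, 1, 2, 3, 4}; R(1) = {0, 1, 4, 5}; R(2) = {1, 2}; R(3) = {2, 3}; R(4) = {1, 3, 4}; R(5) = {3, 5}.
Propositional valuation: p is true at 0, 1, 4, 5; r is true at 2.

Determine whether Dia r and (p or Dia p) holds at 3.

No

Recall that Dia ψ holds at a world iff ψ holds at some accessible world.
At 3: Dia r is true, p or Dia p is false, so Dia r and (p or Dia p) is false.
  At 3: Dia r requires r at some successor in {2, 3}.
    r holds at 2, so Dia r is true at 3.
  At 3: p is false, Dia p is false, so p or Dia p is false.
    At 3: Dia p requires p at some successor in {2, 3}.
      At 2: p is false.
      At 3: p is false.
    So Dia p is false at 3.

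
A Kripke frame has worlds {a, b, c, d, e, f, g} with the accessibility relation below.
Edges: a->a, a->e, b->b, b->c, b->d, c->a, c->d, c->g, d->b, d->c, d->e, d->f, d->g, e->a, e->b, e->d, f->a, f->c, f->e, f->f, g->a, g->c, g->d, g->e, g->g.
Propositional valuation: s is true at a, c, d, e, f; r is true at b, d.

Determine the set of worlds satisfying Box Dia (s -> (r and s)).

b

Let φ = Box Dia (s -> (r and s)). Evaluate φ at each world:
  a (successors {a, e}): φ is false.
  b (successors {b, c, d}): φ is true.
  c (successors {a, d, g}): φ is false.
  d (successors {b, c, e, f, g}): φ is false.
  e (successors {a, b, d}): φ is false.
  f (successors {a, c, e, f}): φ is false.
  g (successors {a, c, d, e, g}): φ is false.
For instance, at f:
  At f: Box Dia (s -> (r and s)) requires Dia (s -> (r and s)) at every successor {a, c, e, f}.
    Dia (s -> (r and s)) fails at a, so Box Dia (s -> (r and s)) is false at f.
      At a: Dia (s -> (r and s)) requires s -> (r and s) at some successor in {a, e}.
        At a: s -> (r and s) is false.
        At e: s -> (r and s) is false.
      So Dia (s -> (r and s)) is false at a.
Satisfying worlds: {b}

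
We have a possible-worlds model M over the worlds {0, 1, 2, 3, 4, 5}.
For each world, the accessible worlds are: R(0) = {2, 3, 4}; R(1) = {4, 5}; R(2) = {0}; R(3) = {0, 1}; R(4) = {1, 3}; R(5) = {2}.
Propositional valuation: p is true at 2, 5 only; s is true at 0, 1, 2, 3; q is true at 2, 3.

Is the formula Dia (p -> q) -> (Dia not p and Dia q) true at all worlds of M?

No

Let φ = Dia (p -> q) -> (Dia not p and Dia q). Evaluate φ at each world:
  0 (successors {2, 3, 4}): φ is true.
  1 (successors {4, 5}): φ is false.
  2 (successors {0}): φ is false.
  3 (successors {0, 1}): φ is false.
  4 (successors {1, 3}): φ is true.
  5 (successors {2}): φ is false.
Detail at 1 (counterexample):
  At 1: Dia (p -> q) is true, Dia not p and Dia q is false, so Dia (p -> q) -> (Dia not p and Dia q) is false.
    At 1: Dia (p -> q) requires p -> q at some successor in {4, 5}.
      p -> q holds at 4, so Dia (p -> q) is true at 1.
    At 1: Dia not p is true, Dia q is false, so Dia not p and Dia q is false.
      At 1: Dia not p requires not p at some successor in {4, 5}.
        not p holds at 4, so Dia not p is true at 1.
      At 1: Dia q requires q at some successor in {4, 5}.
        At 4: q is false.
        At 5: q is false.
      So Dia q is false at 1.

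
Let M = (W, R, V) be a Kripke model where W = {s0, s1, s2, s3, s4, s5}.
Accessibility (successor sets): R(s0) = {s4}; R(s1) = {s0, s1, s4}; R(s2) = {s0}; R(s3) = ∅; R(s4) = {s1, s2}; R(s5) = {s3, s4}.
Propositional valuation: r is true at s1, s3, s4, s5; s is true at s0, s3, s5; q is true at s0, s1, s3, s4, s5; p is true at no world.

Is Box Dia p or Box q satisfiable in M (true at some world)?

Yes

Let φ = Box Dia p or Box q. Evaluate φ at each world:
  s0 (successors {s4}): φ is true.
  s1 (successors {s0, s1, s4}): φ is true.
  s2 (successors {s0}): φ is true.
  s3 (successors ∅): φ is true.
  s4 (successors {s1, s2}): φ is false.
  s5 (successors {s3, s4}): φ is true.
Detail at s0 (witness):
  At s0: Box Dia p is false, Box q is true, so Box Dia p or Box q is true.
    At s0: Box Dia p requires Dia p at every successor {s4}.
      Dia p fails at s4, so Box Dia p is false at s0.
    At s0: Box q requires q at every successor {s4}.
      At s4: q is true.
    So Box q is true at s0.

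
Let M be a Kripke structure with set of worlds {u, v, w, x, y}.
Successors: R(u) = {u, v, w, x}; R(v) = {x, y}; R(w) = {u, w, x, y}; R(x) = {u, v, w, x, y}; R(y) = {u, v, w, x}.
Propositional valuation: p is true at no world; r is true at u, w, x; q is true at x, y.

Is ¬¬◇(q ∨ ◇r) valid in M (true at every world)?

Recall that ◇ψ holds at a world iff ψ holds at some accessible world.
Let φ = ¬¬◇(q ∨ ◇r). Evaluate φ at each world:
  u (successors {u, v, w, x}): φ is true.
  v (successors {x, y}): φ is true.
  w (successors {u, w, x, y}): φ is true.
  x (successors {u, v, w, x, y}): φ is true.
  y (successors {u, v, w, x}): φ is true.
For instance, at y:
  At y: ¬◇(q ∨ ◇r) is false, so ¬¬◇(q ∨ ◇r) is true.
    At y: ◇(q ∨ ◇r) is true, so ¬◇(q ∨ ◇r) is false.
      At y: ◇(q ∨ ◇r) requires q ∨ ◇r at some successor in {u, v, w, x}.
        q ∨ ◇r holds at u, so ◇(q ∨ ◇r) is true at y.

Yes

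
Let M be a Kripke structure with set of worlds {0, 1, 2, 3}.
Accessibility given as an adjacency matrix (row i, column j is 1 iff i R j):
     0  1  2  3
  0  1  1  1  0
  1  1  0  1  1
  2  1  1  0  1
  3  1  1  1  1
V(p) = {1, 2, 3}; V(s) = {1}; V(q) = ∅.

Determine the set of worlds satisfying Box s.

Let φ = Box s. Evaluate φ at each world:
  0 (successors {0, 1, 2}): φ is false.
  1 (successors {0, 2, 3}): φ is false.
  2 (successors {0, 1, 3}): φ is false.
  3 (successors {0, 1, 2, 3}): φ is false.
For instance, at 0:
  At 0: Box s requires s at every successor {0, 1, 2}.
    s fails at 0, so Box s is false at 0.
Satisfying worlds: none.

none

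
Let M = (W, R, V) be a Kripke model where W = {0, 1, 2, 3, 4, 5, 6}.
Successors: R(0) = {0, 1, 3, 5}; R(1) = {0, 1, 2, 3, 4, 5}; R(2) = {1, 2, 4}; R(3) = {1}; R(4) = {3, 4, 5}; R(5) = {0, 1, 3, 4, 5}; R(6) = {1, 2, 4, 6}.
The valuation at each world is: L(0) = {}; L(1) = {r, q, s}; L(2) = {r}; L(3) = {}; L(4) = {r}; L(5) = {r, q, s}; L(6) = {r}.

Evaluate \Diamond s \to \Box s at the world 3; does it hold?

Recall that \Box ψ holds at a world iff ψ holds at every accessible world, and \Diamond ψ holds iff ψ holds at some accessible world.
At 3: \Diamond s is true, \Box s is true, so \Diamond s \to \Box s is true.
  At 3: \Diamond s requires s at some successor in {1}.
    s holds at 1, so \Diamond s is true at 3.
  At 3: \Box s requires s at every successor {1}.
    At 1: s is true.
  So \Box s is true at 3.

Yes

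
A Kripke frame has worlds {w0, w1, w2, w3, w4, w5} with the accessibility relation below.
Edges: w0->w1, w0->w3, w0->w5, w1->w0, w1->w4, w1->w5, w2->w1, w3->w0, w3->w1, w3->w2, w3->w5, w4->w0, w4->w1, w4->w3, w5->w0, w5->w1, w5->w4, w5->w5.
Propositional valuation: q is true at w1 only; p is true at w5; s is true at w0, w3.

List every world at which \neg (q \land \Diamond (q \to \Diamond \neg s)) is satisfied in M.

Let φ = \neg (q \land \Diamond (q \to \Diamond \neg s)). Evaluate φ at each world:
  w0 (successors {w1, w3, w5}): φ is true.
  w1 (successors {w0, w4, w5}): φ is false.
  w2 (successors {w1}): φ is true.
  w3 (successors {w0, w1, w2, w5}): φ is true.
  w4 (successors {w0, w1, w3}): φ is true.
  w5 (successors {w0, w1, w4, w5}): φ is true.
For instance, at w3:
  At w3: q \land \Diamond (q \to \Diamond \neg s) is false, so \neg (q \land \Diamond (q \to \Diamond \neg s)) is true.
    At w3: q is false, \Diamond (q \to \Diamond \neg s) is true, so q \land \Diamond (q \to \Diamond \neg s) is false.
      At w3: \Diamond (q \to \Diamond \neg s) requires q \to \Diamond \neg s at some successor in {w0, w1, w2, w5}.
        q \to \Diamond \neg s holds at w0, so \Diamond (q \to \Diamond \neg s) is true at w3.
Satisfying worlds: {w0, w2, w3, w4, w5}

w0, w2, w3, w4, w5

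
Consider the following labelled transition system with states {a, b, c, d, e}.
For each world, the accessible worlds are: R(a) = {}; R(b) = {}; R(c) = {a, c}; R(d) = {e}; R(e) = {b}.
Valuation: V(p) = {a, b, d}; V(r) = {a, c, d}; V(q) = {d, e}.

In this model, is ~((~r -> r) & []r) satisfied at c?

No

At c: (~r -> r) & []r is true, so ~((~r -> r) & []r) is false.
  At c: ~r -> r is true, []r is true, so (~r -> r) & []r is true.
    At c: []r requires r at every successor {a, c}.
      At a: r is true.
      At c: r is true.
    So []r is true at c.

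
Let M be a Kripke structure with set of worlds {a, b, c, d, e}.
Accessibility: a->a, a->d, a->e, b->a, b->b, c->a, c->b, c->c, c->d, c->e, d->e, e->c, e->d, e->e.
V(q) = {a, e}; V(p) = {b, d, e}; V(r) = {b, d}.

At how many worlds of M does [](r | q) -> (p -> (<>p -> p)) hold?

Recall that []ψ holds at a world iff ψ holds at every accessible world, and <>ψ holds iff ψ holds at some accessible world.
Let φ = [](r | q) -> (p -> (<>p -> p)). Evaluate φ at each world:
  a (successors {a, d, e}): φ is true.
  b (successors {a, b}): φ is true.
  c (successors {a, b, c, d, e}): φ is true.
  d (successors {e}): φ is true.
  e (successors {c, d, e}): φ is true.
For instance, at d:
  At d: [](r | q) is true, p -> (<>p -> p) is true, so [](r | q) -> (p -> (<>p -> p)) is true.
    At d: [](r | q) requires r | q at every successor {e}.
      At e: r | q is true.
    So [](r | q) is true at d.
    At d: p is true, <>p -> p is true, so p -> (<>p -> p) is true.
      At d: <>p is true, p is true, so <>p -> p is true.
Satisfying worlds: {a, b, c, d, e}

5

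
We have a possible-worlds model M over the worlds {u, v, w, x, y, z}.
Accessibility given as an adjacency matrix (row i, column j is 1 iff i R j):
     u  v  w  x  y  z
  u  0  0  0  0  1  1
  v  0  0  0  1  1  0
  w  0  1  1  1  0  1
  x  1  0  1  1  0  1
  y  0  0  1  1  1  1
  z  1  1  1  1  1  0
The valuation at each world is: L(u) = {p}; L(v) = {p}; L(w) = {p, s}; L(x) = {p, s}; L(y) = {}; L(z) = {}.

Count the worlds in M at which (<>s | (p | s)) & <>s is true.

Let φ = (<>s | (p | s)) & <>s. Evaluate φ at each world:
  u (successors {y, z}): φ is false.
  v (successors {x, y}): φ is true.
  w (successors {v, w, x, z}): φ is true.
  x (successors {u, w, x, z}): φ is true.
  y (successors {w, x, y, z}): φ is true.
  z (successors {u, v, w, x, y}): φ is true.
For instance, at v:
  At v: <>s | (p | s) is true, <>s is true, so (<>s | (p | s)) & <>s is true.
    At v: <>s is true, p | s is true, so <>s | (p | s) is true.
      At v: <>s requires s at some successor in {x, y}.
        s holds at x, so <>s is true at v.
    At v: <>s requires s at some successor in {x, y}.
      s holds at x, so <>s is true at v.
Satisfying worlds: {v, w, x, y, z}

5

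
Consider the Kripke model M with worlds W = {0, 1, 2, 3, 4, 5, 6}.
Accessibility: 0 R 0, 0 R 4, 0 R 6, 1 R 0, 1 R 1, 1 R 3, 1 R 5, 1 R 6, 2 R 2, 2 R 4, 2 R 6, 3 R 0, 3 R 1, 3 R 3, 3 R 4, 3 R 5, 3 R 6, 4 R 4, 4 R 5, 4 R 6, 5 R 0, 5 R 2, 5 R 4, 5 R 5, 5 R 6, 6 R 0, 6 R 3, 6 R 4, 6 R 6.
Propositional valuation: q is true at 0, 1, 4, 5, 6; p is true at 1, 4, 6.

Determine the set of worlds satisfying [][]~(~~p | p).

Recall that []ψ holds at a world iff ψ holds at every accessible world, and <>ψ holds iff ψ holds at some accessible world.
Let φ = [][]~(~~p | p). Evaluate φ at each world:
  0 (successors {0, 4, 6}): φ is false.
  1 (successors {0, 1, 3, 5, 6}): φ is false.
  2 (successors {2, 4, 6}): φ is false.
  3 (successors {0, 1, 3, 4, 5, 6}): φ is false.
  4 (successors {4, 5, 6}): φ is false.
  5 (successors {0, 2, 4, 5, 6}): φ is false.
  6 (successors {0, 3, 4, 6}): φ is false.
For instance, at 1:
  At 1: [][]~(~~p | p) requires []~(~~p | p) at every successor {0, 1, 3, 5, 6}.
    []~(~~p | p) fails at 0, so [][]~(~~p | p) is false at 1.
      At 0: []~(~~p | p) requires ~(~~p | p) at every successor {0, 4, 6}.
        ~(~~p | p) fails at 4, so []~(~~p | p) is false at 0.
Satisfying worlds: none.

none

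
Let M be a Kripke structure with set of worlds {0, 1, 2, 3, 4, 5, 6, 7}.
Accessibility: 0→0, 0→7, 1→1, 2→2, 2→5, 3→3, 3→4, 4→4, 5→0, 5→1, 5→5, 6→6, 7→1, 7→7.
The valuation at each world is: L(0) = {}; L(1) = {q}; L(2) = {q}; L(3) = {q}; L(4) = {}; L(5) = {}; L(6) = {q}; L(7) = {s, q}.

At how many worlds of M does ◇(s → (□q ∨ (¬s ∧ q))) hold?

Let φ = ◇(s → (□q ∨ (¬s ∧ q))). Evaluate φ at each world:
  0 (successors {0, 7}): φ is true.
  1 (successors {1}): φ is true.
  2 (successors {2, 5}): φ is true.
  3 (successors {3, 4}): φ is true.
  4 (successors {4}): φ is true.
  5 (successors {0, 1, 5}): φ is true.
  6 (successors {6}): φ is true.
  7 (successors {1, 7}): φ is true.
For instance, at 0:
  At 0: ◇(s → (□q ∨ (¬s ∧ q))) requires s → (□q ∨ (¬s ∧ q)) at some successor in {0, 7}.
    s → (□q ∨ (¬s ∧ q)) holds at 0, so ◇(s → (□q ∨ (¬s ∧ q))) is true at 0.
      At 0: s is false, □q ∨ (¬s ∧ q) is false, so s → (□q ∨ (¬s ∧ q)) is true.
Satisfying worlds: {0, 1, 2, 3, 4, 5, 6, 7}

8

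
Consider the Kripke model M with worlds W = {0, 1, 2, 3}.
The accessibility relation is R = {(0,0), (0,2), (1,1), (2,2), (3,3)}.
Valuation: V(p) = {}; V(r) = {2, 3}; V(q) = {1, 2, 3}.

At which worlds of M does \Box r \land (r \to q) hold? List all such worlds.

Recall that \Box ψ holds at a world iff ψ holds at every accessible world, and \Diamond ψ holds iff ψ holds at some accessible world.
Let φ = \Box r \land (r \to q). Evaluate φ at each world:
  0 (successors {0, 2}): φ is false.
  1 (successors {1}): φ is false.
  2 (successors {2}): φ is true.
  3 (successors {3}): φ is true.
For instance, at 2:
  At 2: \Box r is true, r \to q is true, so \Box r \land (r \to q) is true.
    At 2: \Box r requires r at every successor {2}.
      At 2: r is true.
    So \Box r is true at 2.
Satisfying worlds: {2, 3}

2, 3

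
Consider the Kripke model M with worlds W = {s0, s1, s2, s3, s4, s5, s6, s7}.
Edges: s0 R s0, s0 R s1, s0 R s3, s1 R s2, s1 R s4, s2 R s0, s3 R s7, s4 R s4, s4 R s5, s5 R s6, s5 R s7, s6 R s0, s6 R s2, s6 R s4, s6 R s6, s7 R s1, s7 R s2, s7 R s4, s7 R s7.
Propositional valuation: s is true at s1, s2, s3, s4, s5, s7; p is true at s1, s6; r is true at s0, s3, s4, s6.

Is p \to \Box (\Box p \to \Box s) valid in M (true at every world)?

Yes

Recall that \Box ψ holds at a world iff ψ holds at every accessible world, and \Diamond ψ holds iff ψ holds at some accessible world.
Let φ = p \to \Box (\Box p \to \Box s). Evaluate φ at each world:
  s0 (successors {s0, s1, s3}): φ is true.
  s1 (successors {s2, s4}): φ is true.
  s2 (successors {s0}): φ is true.
  s3 (successors {s7}): φ is true.
  s4 (successors {s4, s5}): φ is true.
  s5 (successors {s6, s7}): φ is true.
  s6 (successors {s0, s2, s4, s6}): φ is true.
  s7 (successors {s1, s2, s4, s7}): φ is true.
For instance, at s0:
  At s0: p is false, \Box (\Box p \to \Box s) is true, so p \to \Box (\Box p \to \Box s) is true.
    At s0: \Box (\Box p \to \Box s) requires \Box p \to \Box s at every successor {s0, s1, s3}.
      At s0: \Box p \to \Box s is true.
      At s1: \Box p \to \Box s is true.
      At s3: \Box p \to \Box s is true.
    So \Box (\Box p \to \Box s) is true at s0.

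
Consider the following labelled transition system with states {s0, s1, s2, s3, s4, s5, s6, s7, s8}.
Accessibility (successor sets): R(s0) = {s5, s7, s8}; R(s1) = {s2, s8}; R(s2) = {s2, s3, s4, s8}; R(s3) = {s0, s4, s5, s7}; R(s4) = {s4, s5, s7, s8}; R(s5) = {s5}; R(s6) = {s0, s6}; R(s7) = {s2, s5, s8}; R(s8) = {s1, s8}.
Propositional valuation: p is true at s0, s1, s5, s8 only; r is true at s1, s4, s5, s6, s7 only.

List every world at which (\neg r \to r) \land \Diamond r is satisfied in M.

s4, s5, s6, s7

Let φ = (\neg r \to r) \land \Diamond r. Evaluate φ at each world:
  s0 (successors {s5, s7, s8}): φ is false.
  s1 (successors {s2, s8}): φ is false.
  s2 (successors {s2, s3, s4, s8}): φ is false.
  s3 (successors {s0, s4, s5, s7}): φ is false.
  s4 (successors {s4, s5, s7, s8}): φ is true.
  s5 (successors {s5}): φ is true.
  s6 (successors {s0, s6}): φ is true.
  s7 (successors {s2, s5, s8}): φ is true.
  s8 (successors {s1, s8}): φ is false.
For instance, at s6:
  At s6: \neg r \to r is true, \Diamond r is true, so (\neg r \to r) \land \Diamond r is true.
    At s6: \Diamond r requires r at some successor in {s0, s6}.
      r holds at s6, so \Diamond r is true at s6.
Satisfying worlds: {s4, s5, s6, s7}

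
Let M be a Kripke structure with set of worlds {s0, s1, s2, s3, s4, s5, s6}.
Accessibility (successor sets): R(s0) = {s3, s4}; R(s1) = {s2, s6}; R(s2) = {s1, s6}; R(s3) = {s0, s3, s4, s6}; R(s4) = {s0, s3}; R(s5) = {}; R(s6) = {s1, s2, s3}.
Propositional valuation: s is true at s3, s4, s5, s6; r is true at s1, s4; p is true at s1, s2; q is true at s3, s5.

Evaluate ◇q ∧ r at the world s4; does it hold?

Yes

At s4: ◇q is true, r is true, so ◇q ∧ r is true.
  At s4: ◇q requires q at some successor in {s0, s3}.
    q holds at s3, so ◇q is true at s4.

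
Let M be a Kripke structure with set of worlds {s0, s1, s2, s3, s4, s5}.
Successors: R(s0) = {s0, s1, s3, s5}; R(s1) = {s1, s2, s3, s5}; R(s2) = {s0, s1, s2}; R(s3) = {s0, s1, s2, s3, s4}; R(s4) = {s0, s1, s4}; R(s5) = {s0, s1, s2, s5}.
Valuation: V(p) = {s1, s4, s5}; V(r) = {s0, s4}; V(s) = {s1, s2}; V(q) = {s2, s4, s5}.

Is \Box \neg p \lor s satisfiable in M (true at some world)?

Yes

Let φ = \Box \neg p \lor s. Evaluate φ at each world:
  s0 (successors {s0, s1, s3, s5}): φ is false.
  s1 (successors {s1, s2, s3, s5}): φ is true.
  s2 (successors {s0, s1, s2}): φ is true.
  s3 (successors {s0, s1, s2, s3, s4}): φ is false.
  s4 (successors {s0, s1, s4}): φ is false.
  s5 (successors {s0, s1, s2, s5}): φ is false.
Detail at s1 (witness):
  At s1: \Box \neg p is false, s is true, so \Box \neg p \lor s is true.
    At s1: \Box \neg p requires \neg p at every successor {s1, s2, s3, s5}.
      \neg p fails at s1, so \Box \neg p is false at s1.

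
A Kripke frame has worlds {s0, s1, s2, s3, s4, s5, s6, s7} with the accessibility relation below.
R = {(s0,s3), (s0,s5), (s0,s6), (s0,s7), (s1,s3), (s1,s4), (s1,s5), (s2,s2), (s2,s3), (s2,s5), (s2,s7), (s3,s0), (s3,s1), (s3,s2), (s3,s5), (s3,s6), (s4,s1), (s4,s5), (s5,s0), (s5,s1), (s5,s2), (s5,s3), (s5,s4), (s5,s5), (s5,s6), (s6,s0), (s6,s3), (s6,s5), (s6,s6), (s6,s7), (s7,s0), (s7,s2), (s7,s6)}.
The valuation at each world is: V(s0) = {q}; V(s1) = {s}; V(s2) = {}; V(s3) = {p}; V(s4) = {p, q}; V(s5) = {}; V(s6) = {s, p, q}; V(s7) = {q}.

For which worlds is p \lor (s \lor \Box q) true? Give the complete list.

Let φ = p \lor (s \lor \Box q). Evaluate φ at each world:
  s0 (successors {s3, s5, s6, s7}): φ is false.
  s1 (successors {s3, s4, s5}): φ is true.
  s2 (successors {s2, s3, s5, s7}): φ is false.
  s3 (successors {s0, s1, s2, s5, s6}): φ is true.
  s4 (successors {s1, s5}): φ is true.
  s5 (successors {s0, s1, s2, s3, s4, s5, s6}): φ is false.
  s6 (successors {s0, s3, s5, s6, s7}): φ is true.
  s7 (successors {s0, s2, s6}): φ is false.
For instance, at s5:
  At s5: p is false, s \lor \Box q is false, so p \lor (s \lor \Box q) is false.
    At s5: s is false, \Box q is false, so s \lor \Box q is false.
      At s5: \Box q requires q at every successor {s0, s1, s2, s3, s4, s5, s6}.
        q fails at s1, so \Box q is false at s5.
Satisfying worlds: {s1, s3, s4, s6}

s1, s3, s4, s6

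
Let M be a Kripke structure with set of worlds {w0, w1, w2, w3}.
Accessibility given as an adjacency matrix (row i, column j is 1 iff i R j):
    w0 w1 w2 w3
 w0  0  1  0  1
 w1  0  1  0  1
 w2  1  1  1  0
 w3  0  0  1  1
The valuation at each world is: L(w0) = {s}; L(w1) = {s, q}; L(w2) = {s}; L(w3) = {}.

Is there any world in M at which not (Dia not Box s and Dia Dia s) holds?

No

Let φ = not (Dia not Box s and Dia Dia s). Evaluate φ at each world:
  w0 (successors {w1, w3}): φ is false.
  w1 (successors {w1, w3}): φ is false.
  w2 (successors {w0, w1, w2}): φ is false.
  w3 (successors {w2, w3}): φ is false.
For instance, at w0:
  At w0: Dia not Box s and Dia Dia s is true, so not (Dia not Box s and Dia Dia s) is false.
    At w0: Dia not Box s is true, Dia Dia s is true, so Dia not Box s and Dia Dia s is true.
      At w0: Dia not Box s requires not Box s at some successor in {w1, w3}.
        not Box s holds at w1, so Dia not Box s is true at w0.
      At w0: Dia Dia s requires Dia s at some successor in {w1, w3}.
        Dia s holds at w1, so Dia Dia s is true at w0.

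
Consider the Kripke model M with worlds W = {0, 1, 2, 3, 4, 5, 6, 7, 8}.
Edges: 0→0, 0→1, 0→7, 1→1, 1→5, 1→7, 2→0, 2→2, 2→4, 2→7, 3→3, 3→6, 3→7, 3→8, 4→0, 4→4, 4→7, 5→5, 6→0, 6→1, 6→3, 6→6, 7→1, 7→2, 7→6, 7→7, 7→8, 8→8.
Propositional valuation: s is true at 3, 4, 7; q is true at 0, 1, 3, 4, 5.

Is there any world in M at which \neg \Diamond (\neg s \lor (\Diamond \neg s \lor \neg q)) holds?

No

Let φ = \neg \Diamond (\neg s \lor (\Diamond \neg s \lor \neg q)). Evaluate φ at each world:
  0 (successors {0, 1, 7}): φ is false.
  1 (successors {1, 5, 7}): φ is false.
  2 (successors {0, 2, 4, 7}): φ is false.
  3 (successors {3, 6, 7, 8}): φ is false.
  4 (successors {0, 4, 7}): φ is false.
  5 (successors {5}): φ is false.
  6 (successors {0, 1, 3, 6}): φ is false.
  7 (successors {1, 2, 6, 7, 8}): φ is false.
  8 (successors {8}): φ is false.
For instance, at 8:
  At 8: \Diamond (\neg s \lor (\Diamond \neg s \lor \neg q)) is true, so \neg \Diamond (\neg s \lor (\Diamond \neg s \lor \neg q)) is false.
    At 8: \Diamond (\neg s \lor (\Diamond \neg s \lor \neg q)) requires \neg s \lor (\Diamond \neg s \lor \neg q) at some successor in {8}.
      \neg s \lor (\Diamond \neg s \lor \neg q) holds at 8, so \Diamond (\neg s \lor (\Diamond \neg s \lor \neg q)) is true at 8.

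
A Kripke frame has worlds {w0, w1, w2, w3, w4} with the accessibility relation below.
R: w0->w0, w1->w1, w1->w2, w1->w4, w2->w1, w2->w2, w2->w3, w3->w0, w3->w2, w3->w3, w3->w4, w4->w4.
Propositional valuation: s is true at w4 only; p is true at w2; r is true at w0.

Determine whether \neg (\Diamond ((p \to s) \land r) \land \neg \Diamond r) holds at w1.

At w1: \Diamond ((p \to s) \land r) \land \neg \Diamond r is false, so \neg (\Diamond ((p \to s) \land r) \land \neg \Diamond r) is true.
  At w1: \Diamond ((p \to s) \land r) is false, \neg \Diamond r is true, so \Diamond ((p \to s) \land r) \land \neg \Diamond r is false.
    At w1: \Diamond ((p \to s) \land r) requires (p \to s) \land r at some successor in {w1, w2, w4}.
      At w1: (p \to s) \land r is false.
      At w2: (p \to s) \land r is false.
      At w4: (p \to s) \land r is false.
    So \Diamond ((p \to s) \land r) is false at w1.
    At w1: \Diamond r is false, so \neg \Diamond r is true.
      At w1: \Diamond r requires r at some successor in {w1, w2, w4}.
        At w1: r is false.
        At w2: r is false.
        At w4: r is false.
      So \Diamond r is false at w1.

Yes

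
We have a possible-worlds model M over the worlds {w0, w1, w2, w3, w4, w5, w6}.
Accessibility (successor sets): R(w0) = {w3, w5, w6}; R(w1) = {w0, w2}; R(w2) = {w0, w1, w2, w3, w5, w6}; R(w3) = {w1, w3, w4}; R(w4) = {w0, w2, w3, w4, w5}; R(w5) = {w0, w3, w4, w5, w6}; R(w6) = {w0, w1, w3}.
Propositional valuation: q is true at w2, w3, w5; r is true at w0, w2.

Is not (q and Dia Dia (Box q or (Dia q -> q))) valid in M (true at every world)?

Recall that Box ψ holds at a world iff ψ holds at every accessible world, and Dia ψ holds iff ψ holds at some accessible world.
Let φ = not (q and Dia Dia (Box q or (Dia q -> q))). Evaluate φ at each world:
  w0 (successors {w3, w5, w6}): φ is true.
  w1 (successors {w0, w2}): φ is true.
  w2 (successors {w0, w1, w2, w3, w5, w6}): φ is false.
  w3 (successors {w1, w3, w4}): φ is false.
  w4 (successors {w0, w2, w3, w4, w5}): φ is true.
  w5 (successors {w0, w3, w4, w5, w6}): φ is false.
  w6 (successors {w0, w1, w3}): φ is true.
Detail at w2 (counterexample):
  At w2: q and Dia Dia (Box q or (Dia q -> q)) is true, so not (q and Dia Dia (Box q or (Dia q -> q))) is false.
    At w2: q is true, Dia Dia (Box q or (Dia q -> q)) is true, so q and Dia Dia (Box q or (Dia q -> q)) is true.
      At w2: Dia Dia (Box q or (Dia q -> q)) requires Dia (Box q or (Dia q -> q)) at some successor in {w0, w1, w2, w3, w5, w6}.
        Dia (Box q or (Dia q -> q)) holds at w0, so Dia Dia (Box q or (Dia q -> q)) is true at w2.

No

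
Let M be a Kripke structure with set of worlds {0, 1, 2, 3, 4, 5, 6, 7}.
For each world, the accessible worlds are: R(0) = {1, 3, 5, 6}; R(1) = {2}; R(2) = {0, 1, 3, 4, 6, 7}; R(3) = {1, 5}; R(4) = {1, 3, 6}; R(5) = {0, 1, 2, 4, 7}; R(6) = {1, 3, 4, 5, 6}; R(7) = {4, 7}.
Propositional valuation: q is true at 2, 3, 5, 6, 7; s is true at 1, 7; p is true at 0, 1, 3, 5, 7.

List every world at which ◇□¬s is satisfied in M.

Recall that □ψ holds at a world iff ψ holds at every accessible world, and ◇ψ holds iff ψ holds at some accessible world.
Let φ = ◇□¬s. Evaluate φ at each world:
  0 (successors {1, 3, 5, 6}): φ is true.
  1 (successors {2}): φ is false.
  2 (successors {0, 1, 3, 4, 6, 7}): φ is true.
  3 (successors {1, 5}): φ is true.
  4 (successors {1, 3, 6}): φ is true.
  5 (successors {0, 1, 2, 4, 7}): φ is true.
  6 (successors {1, 3, 4, 5, 6}): φ is true.
  7 (successors {4, 7}): φ is false.
For instance, at 3:
  At 3: ◇□¬s requires □¬s at some successor in {1, 5}.
    □¬s holds at 1, so ◇□¬s is true at 3.
      At 1: □¬s requires ¬s at every successor {2}.
        At 2: ¬s is true.
      So □¬s is true at 1.
Satisfying worlds: {0, 2, 3, 4, 5, 6}

0, 2, 3, 4, 5, 6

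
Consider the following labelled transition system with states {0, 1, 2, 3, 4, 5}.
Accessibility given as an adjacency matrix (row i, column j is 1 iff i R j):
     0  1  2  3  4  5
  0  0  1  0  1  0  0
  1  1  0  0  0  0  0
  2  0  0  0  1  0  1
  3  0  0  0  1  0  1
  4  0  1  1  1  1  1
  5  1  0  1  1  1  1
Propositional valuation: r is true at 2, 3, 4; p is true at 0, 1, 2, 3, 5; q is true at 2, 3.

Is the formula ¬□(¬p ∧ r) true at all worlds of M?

Recall that □ψ holds at a world iff ψ holds at every accessible world, and ◇ψ holds iff ψ holds at some accessible world.
Let φ = ¬□(¬p ∧ r). Evaluate φ at each world:
  0 (successors {1, 3}): φ is true.
  1 (successors {0}): φ is true.
  2 (successors {3, 5}): φ is true.
  3 (successors {3, 5}): φ is true.
  4 (successors {1, 2, 3, 4, 5}): φ is true.
  5 (successors {0, 2, 3, 4, 5}): φ is true.
For instance, at 0:
  At 0: □(¬p ∧ r) is false, so ¬□(¬p ∧ r) is true.
    At 0: □(¬p ∧ r) requires ¬p ∧ r at every successor {1, 3}.
      ¬p ∧ r fails at 1, so □(¬p ∧ r) is false at 0.

Yes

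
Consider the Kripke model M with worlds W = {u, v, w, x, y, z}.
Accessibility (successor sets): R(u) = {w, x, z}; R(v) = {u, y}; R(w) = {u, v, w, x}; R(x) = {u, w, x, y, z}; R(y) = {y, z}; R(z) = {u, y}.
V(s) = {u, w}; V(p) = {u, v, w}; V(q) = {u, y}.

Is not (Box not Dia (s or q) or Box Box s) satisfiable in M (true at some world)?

Let φ = not (Box not Dia (s or q) or Box Box s). Evaluate φ at each world:
  u (successors {w, x, z}): φ is true.
  v (successors {u, y}): φ is true.
  w (successors {u, v, w, x}): φ is true.
  x (successors {u, w, x, y, z}): φ is true.
  y (successors {y, z}): φ is true.
  z (successors {u, y}): φ is true.
Detail at u (witness):
  At u: Box not Dia (s or q) or Box Box s is false, so not (Box not Dia (s or q) or Box Box s) is true.
    At u: Box not Dia (s or q) is false, Box Box s is false, so Box not Dia (s or q) or Box Box s is false.
      At u: Box not Dia (s or q) requires not Dia (s or q) at every successor {w, x, z}.
        not Dia (s or q) fails at w, so Box not Dia (s or q) is false at u.
      At u: Box Box s requires Box s at every successor {w, x, z}.
        Box s fails at w, so Box Box s is false at u.

Yes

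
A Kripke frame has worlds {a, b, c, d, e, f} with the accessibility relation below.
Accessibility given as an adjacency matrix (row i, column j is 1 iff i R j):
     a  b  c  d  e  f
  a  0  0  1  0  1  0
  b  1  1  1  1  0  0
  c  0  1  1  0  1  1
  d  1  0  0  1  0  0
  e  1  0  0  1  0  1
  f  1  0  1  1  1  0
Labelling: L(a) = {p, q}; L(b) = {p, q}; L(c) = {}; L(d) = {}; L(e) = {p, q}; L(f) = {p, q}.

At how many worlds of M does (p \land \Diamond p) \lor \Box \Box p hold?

Let φ = (p \land \Diamond p) \lor \Box \Box p. Evaluate φ at each world:
  a (successors {c, e}): φ is true.
  b (successors {a, b, c, d}): φ is true.
  c (successors {b, c, e, f}): φ is false.
  d (successors {a, d}): φ is false.
  e (successors {a, d, f}): φ is true.
  f (successors {a, c, d, e}): φ is true.
For instance, at e:
  At e: p \land \Diamond p is true, \Box \Box p is false, so (p \land \Diamond p) \lor \Box \Box p is true.
    At e: p is true, \Diamond p is true, so p \land \Diamond p is true.
      At e: \Diamond p requires p at some successor in {a, d, f}.
        p holds at a, so \Diamond p is true at e.
    At e: \Box \Box p requires \Box p at every successor {a, d, f}.
      \Box p fails at a, so \Box \Box p is false at e.
Satisfying worlds: {a, b, e, f}

4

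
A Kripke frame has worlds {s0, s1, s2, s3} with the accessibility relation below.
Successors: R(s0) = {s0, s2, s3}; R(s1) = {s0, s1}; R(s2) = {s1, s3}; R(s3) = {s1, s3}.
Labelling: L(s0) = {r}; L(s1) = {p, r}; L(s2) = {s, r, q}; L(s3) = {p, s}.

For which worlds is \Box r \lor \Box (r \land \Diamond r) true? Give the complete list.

s1

Let φ = \Box r \lor \Box (r \land \Diamond r). Evaluate φ at each world:
  s0 (successors {s0, s2, s3}): φ is false.
  s1 (successors {s0, s1}): φ is true.
  s2 (successors {s1, s3}): φ is false.
  s3 (successors {s1, s3}): φ is false.
For instance, at s2:
  At s2: \Box r is false, \Box (r \land \Diamond r) is false, so \Box r \lor \Box (r \land \Diamond r) is false.
    At s2: \Box r requires r at every successor {s1, s3}.
      r fails at s3, so \Box r is false at s2.
    At s2: \Box (r \land \Diamond r) requires r \land \Diamond r at every successor {s1, s3}.
      r \land \Diamond r fails at s3, so \Box (r \land \Diamond r) is false at s2.
Satisfying worlds: {s1}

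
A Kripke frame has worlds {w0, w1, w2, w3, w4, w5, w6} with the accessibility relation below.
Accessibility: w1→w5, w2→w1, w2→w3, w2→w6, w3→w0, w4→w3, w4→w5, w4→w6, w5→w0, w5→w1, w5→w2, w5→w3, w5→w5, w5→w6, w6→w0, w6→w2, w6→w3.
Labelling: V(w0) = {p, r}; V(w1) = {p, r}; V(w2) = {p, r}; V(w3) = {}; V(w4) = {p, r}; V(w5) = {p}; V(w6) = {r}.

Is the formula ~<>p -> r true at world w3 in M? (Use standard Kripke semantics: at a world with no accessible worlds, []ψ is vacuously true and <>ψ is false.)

At w3: ~<>p is false, r is false, so ~<>p -> r is true.
  At w3: <>p is true, so ~<>p is false.
    At w3: <>p requires p at some successor in {w0}.
      p holds at w0, so <>p is true at w3.

Yes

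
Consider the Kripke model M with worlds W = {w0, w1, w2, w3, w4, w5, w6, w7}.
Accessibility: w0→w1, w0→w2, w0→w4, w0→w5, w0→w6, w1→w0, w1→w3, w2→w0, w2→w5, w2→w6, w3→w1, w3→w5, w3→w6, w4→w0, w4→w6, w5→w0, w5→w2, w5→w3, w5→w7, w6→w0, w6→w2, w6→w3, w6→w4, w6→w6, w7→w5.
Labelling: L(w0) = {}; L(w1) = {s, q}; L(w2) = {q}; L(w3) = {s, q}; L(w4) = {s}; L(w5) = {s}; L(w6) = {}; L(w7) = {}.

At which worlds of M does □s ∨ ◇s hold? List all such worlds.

Recall that □ψ holds at a world iff ψ holds at every accessible world, and ◇ψ holds iff ψ holds at some accessible world.
Let φ = □s ∨ ◇s. Evaluate φ at each world:
  w0 (successors {w1, w2, w4, w5, w6}): φ is true.
  w1 (successors {w0, w3}): φ is true.
  w2 (successors {w0, w5, w6}): φ is true.
  w3 (successors {w1, w5, w6}): φ is true.
  w4 (successors {w0, w6}): φ is false.
  w5 (successors {w0, w2, w3, w7}): φ is true.
  w6 (successors {w0, w2, w3, w4, w6}): φ is true.
  w7 (successors {w5}): φ is true.
For instance, at w6:
  At w6: □s is false, ◇s is true, so □s ∨ ◇s is true.
    At w6: □s requires s at every successor {w0, w2, w3, w4, w6}.
      s fails at w0, so □s is false at w6.
    At w6: ◇s requires s at some successor in {w0, w2, w3, w4, w6}.
      s holds at w3, so ◇s is true at w6.
Satisfying worlds: {w0, w1, w2, w3, w5, w6, w7}

w0, w1, w2, w3, w5, w6, w7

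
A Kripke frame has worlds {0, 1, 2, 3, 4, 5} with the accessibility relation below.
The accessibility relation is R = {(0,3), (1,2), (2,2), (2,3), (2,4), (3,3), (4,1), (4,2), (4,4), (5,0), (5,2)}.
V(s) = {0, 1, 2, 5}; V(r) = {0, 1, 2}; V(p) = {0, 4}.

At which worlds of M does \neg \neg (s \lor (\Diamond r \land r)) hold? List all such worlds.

0, 1, 2, 5

Let φ = \neg \neg (s \lor (\Diamond r \land r)). Evaluate φ at each world:
  0 (successors {3}): φ is true.
  1 (successors {2}): φ is true.
  2 (successors {2, 3, 4}): φ is true.
  3 (successors {3}): φ is false.
  4 (successors {1, 2, 4}): φ is false.
  5 (successors {0, 2}): φ is true.
For instance, at 0:
  At 0: \neg (s \lor (\Diamond r \land r)) is false, so \neg \neg (s \lor (\Diamond r \land r)) is true.
    At 0: s \lor (\Diamond r \land r) is true, so \neg (s \lor (\Diamond r \land r)) is false.
      At 0: s is true, \Diamond r \land r is false, so s \lor (\Diamond r \land r) is true.
Satisfying worlds: {0, 1, 2, 5}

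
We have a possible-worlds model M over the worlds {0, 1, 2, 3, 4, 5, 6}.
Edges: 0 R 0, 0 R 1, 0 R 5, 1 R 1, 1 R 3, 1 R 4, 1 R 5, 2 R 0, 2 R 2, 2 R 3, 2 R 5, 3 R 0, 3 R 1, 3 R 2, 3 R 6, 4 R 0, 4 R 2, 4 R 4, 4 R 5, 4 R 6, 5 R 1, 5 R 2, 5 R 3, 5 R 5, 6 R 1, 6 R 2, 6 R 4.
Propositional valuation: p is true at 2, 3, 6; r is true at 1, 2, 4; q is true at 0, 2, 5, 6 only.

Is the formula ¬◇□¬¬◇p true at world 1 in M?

No

At 1: ◇□¬¬◇p is true, so ¬◇□¬¬◇p is false.
  At 1: ◇□¬¬◇p requires □¬¬◇p at some successor in {1, 3, 4, 5}.
    □¬¬◇p holds at 1, so ◇□¬¬◇p is true at 1.
      At 1: □¬¬◇p requires ¬¬◇p at every successor {1, 3, 4, 5}.
        At 1: ¬¬◇p is true.
        At 3: ¬¬◇p is true.
        At 4: ¬¬◇p is true.
        At 5: ¬¬◇p is true.
      So □¬¬◇p is true at 1.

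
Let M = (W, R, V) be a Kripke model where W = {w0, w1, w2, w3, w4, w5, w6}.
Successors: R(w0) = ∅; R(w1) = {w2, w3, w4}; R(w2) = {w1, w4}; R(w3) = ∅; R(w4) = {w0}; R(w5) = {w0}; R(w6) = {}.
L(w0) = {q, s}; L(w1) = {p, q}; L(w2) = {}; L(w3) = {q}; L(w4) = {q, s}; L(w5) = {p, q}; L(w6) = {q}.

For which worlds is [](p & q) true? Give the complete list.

w0, w3, w6

Let φ = [](p & q). Evaluate φ at each world:
  w0 (successors ∅): φ is true.
  w1 (successors {w2, w3, w4}): φ is false.
  w2 (successors {w1, w4}): φ is false.
  w3 (successors ∅): φ is true.
  w4 (successors {w0}): φ is false.
  w5 (successors {w0}): φ is false.
  w6 (successors ∅): φ is true.
For instance, at w4:
  At w4: [](p & q) requires p & q at every successor {w0}.
    p & q fails at w0, so [](p & q) is false at w4.
Satisfying worlds: {w0, w3, w6}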